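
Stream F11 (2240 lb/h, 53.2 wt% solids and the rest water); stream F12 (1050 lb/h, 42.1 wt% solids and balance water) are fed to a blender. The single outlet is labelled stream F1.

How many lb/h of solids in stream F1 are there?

1634 lb/h

solids out = solids in = 2240×0.532 + 1050×0.421 = 1633.7 lb/h.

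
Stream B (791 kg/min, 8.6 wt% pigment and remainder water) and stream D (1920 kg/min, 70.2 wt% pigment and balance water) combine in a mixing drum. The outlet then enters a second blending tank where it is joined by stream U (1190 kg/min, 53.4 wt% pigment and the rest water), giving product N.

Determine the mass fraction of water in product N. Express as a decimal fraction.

Overall, product flow = 3901 kg/min.
water in = 791×0.914 + 1920×0.298 + 1190×0.466 = 1849.7 kg/min.
water fraction in N = 0.474.

0.474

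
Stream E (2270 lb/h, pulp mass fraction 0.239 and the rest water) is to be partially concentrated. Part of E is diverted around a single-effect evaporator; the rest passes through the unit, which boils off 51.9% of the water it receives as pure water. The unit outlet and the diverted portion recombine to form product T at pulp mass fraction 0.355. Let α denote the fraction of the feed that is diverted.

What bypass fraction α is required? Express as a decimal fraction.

0.173

All 2270×0.239 = 542.53 lb/h of pulp reaches T, so T = 542.53/0.355 = 1528.3 lb/h and vapour = 741.75 lb/h.
The evaporator receives (1−α)·2270 of feed at 0.761 water and removes 0.519 of that water:
0.519×0.761×(1−α)×2270 = 741.75
(1−α) = 741.75/896.56 = 0.8273;  α = 0.1727.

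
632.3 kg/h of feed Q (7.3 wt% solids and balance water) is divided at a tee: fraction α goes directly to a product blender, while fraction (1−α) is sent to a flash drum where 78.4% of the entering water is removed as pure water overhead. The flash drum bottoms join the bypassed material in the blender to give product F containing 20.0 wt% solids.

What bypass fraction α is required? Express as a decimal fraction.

All 632.3×0.073 = 46.158 kg/h of solids reaches F, so F = 46.158/0.200 = 230.79 kg/h and vapour = 401.51 kg/h.
The evaporator receives (1−α)·632.3 of feed at 0.927 water and removes 0.784 of that water:
0.784×0.927×(1−α)×632.3 = 401.51
(1−α) = 401.51/459.54 = 0.8737;  α = 0.1263.

0.126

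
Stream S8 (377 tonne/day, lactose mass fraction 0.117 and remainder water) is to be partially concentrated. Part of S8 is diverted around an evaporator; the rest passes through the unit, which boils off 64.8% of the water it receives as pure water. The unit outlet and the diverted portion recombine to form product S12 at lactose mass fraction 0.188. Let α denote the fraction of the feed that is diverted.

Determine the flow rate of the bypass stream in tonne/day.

128.2 tonne/day

All 377×0.117 = 44.109 tonne/day of lactose reaches S12, so S12 = 44.109/0.188 = 234.62 tonne/day and vapour = 142.38 tonne/day.
The evaporator receives (1−α)·377 of feed at 0.883 water and removes 0.648 of that water:
0.648×0.883×(1−α)×377 = 142.38
(1−α) = 142.38/215.71 = 0.6600;  α = 0.3400.
Bypass flow = 0.3400×377 = 128.17 tonne/day.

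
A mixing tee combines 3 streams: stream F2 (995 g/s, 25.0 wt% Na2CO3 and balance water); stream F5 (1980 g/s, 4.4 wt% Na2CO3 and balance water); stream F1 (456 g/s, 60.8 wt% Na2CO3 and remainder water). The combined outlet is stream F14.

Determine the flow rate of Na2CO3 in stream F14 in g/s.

613.1 g/s

Na2CO3 out = Na2CO3 in = 995×0.250 + 1980×0.044 + 456×0.608 = 613.12 g/s.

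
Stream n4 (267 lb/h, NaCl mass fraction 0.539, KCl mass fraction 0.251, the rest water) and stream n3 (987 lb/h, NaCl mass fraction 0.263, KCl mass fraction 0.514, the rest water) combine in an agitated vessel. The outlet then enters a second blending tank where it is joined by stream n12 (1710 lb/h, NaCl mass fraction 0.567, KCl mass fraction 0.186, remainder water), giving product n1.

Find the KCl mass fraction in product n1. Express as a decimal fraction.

0.301

Overall, product flow = 2964 lb/h.
KCl in = 267×0.251 + 987×0.514 + 1710×0.186 = 892.39 lb/h.
KCl fraction in n1 = 0.301.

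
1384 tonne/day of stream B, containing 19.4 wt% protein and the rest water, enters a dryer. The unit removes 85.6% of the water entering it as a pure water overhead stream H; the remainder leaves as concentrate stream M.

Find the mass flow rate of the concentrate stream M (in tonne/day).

429.1 tonne/day

water entering = 1384×0.806 = 1115.5 tonne/day; overhead removed = 0.856×1115.5 = 954.87 tonne/day.
Concentrate = 1384 − 954.87 = 429.13 tonne/day.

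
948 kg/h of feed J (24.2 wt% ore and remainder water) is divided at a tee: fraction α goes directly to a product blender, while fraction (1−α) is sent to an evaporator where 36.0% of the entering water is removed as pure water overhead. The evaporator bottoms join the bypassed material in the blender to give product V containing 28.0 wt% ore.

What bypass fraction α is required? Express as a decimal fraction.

0.503

All 948×0.242 = 229.42 kg/h of ore reaches V, so V = 229.42/0.280 = 819.34 kg/h and vapour = 128.66 kg/h.
The evaporator receives (1−α)·948 of feed at 0.758 water and removes 0.360 of that water:
0.360×0.758×(1−α)×948 = 128.66
(1−α) = 128.66/258.69 = 0.4973;  α = 0.5027.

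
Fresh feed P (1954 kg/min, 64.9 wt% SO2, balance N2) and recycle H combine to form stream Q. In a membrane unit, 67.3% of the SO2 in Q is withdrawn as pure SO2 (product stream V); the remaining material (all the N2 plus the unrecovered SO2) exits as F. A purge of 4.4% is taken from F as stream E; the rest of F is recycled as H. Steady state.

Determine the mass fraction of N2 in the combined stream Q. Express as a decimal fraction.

N2 enters only via P and leaves only via the purge: 1954×0.351 = 0.044×(N2 in F), and the membrane unit passes all N2, so N2 in Q = N2 in F = 15588 kg/min.
SO2 in Q: m_A = 1954×0.649 + (1−0.044)·(1−0.673)·m_A, so m_A = 1268.1/0.6874 = 1844.9 kg/min.
Q = 1844.9 + 15588 = 17432 kg/min.
N2 fraction in Q = 15588/17432 = 0.894.

0.894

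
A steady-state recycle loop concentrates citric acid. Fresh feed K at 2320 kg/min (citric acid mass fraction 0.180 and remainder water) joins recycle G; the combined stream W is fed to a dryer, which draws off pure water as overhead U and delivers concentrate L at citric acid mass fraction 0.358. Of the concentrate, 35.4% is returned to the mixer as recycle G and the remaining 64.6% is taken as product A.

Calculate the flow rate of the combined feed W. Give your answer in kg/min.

Overall citric acid balance (none leaves overhead): citric acid in fresh feed = citric acid in product, i.e. 2320×0.180 = (1−0.354)·L·0.358.
L = 417.6/(0.358×0.646) = 1805.7 kg/min.
Recycle G = 0.354×1805.7 = 639.22 kg/min.
Combined feed W = 2320 + 639.22 = 2959.2 kg/min.

2959 kg/min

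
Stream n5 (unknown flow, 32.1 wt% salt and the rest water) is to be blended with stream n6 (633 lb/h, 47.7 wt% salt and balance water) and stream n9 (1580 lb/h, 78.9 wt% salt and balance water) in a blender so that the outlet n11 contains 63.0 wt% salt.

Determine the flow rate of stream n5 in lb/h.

499.6 lb/h

Let n5 be the unknown flow. Total out = 2213 + n5.
salt balance: 1548.6 + 0.321·n5 = 0.630·(2213 + n5)
(0.321 − 0.630)·n5 = 0.630×2213 − 1548.6 = -154.37
n5 = -154.37 / -0.309 = 499.58 lb/h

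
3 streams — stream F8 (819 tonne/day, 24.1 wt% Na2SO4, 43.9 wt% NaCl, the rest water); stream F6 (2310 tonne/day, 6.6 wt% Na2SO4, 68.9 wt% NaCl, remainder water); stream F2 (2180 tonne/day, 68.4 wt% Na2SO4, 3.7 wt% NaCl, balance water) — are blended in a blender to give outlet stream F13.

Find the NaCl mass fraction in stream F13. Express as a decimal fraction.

Total flow out = 819 + 2310 + 2180 = 5309 tonne/day.
NaCl in = 819×0.439 + 2310×0.689 + 2180×0.037 = 2031.8 tonne/day.
NaCl mass fraction in F13 = 2031.8/5309 = 0.3827.

0.3827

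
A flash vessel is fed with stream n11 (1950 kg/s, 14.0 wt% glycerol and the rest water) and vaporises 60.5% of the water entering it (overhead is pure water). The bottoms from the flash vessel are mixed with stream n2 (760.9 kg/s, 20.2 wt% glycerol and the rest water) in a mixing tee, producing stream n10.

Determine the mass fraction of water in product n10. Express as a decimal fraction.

Vapour removed = 0.605×0.860×1950 = 1014.6 kg/s; concentrate = 935.41 kg/s.
water reaching the mixer = 662.41 (from concentrate) + 760.9×0.798 = 1269.6 kg/s.
Product flow = 935.41 + 760.9 = 1696.3 kg/s; water fraction = 0.748.

0.748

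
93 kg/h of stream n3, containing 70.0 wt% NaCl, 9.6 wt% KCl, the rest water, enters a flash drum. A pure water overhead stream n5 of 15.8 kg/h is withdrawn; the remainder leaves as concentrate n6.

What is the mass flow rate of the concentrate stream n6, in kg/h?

Concentrate = 93 − 15.8 = 77.2 kg/h.

77.2 kg/h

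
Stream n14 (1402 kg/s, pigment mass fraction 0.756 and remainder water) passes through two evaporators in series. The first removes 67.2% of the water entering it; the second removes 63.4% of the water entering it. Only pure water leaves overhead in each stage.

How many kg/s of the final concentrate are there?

1101 kg/s

water in feed = 1402×0.244 = 342.09 kg/s.
After stage 1: water left = (1−0.672)×342.09 = 112.2; stream total = 1172.1 kg/s.
After stage 2: water left = (1−0.634)×112.2 = 41.067; final concentrate = 1101 kg/s.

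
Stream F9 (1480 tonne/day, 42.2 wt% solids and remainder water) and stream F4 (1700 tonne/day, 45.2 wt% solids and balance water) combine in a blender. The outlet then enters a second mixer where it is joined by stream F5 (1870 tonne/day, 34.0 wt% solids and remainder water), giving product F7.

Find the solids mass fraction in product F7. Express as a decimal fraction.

Overall, product flow = 5050 tonne/day.
solids in = 1480×0.422 + 1700×0.452 + 1870×0.340 = 2028.8 tonne/day.
solids fraction in F7 = 0.402.

0.402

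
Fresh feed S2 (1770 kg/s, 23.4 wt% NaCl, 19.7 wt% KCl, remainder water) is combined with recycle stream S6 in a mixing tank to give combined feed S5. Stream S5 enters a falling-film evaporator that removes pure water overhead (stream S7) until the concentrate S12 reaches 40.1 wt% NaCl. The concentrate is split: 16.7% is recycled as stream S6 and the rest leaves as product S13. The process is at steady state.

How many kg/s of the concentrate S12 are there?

Overall NaCl balance (none leaves overhead): NaCl in fresh feed = NaCl in product, i.e. 1770×0.234 = (1−0.167)·S12·0.401.
S12 = 414.18/(0.401×0.833) = 1239.9 kg/s.

1240 kg/s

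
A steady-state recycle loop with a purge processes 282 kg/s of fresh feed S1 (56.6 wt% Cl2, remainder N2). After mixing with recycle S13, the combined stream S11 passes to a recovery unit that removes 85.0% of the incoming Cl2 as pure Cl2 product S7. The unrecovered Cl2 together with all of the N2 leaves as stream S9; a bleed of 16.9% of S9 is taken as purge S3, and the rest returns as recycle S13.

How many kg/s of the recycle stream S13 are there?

N2 enters only via S1 and leaves only via the purge: 282×0.434 = 0.169×(N2 in S9), and the recovery unit passes all N2, so N2 in S11 = N2 in S9 = 724.19 kg/s.
Cl2 in S11: m_A = 282×0.566 + (1−0.169)·(1−0.850)·m_A, so m_A = 159.61/0.8753 = 182.34 kg/s.
S9 = (1−0.850)×182.34 + 724.19 = 751.54 kg/s.
Recycle S13 = (1−0.169)×751.54 = 624.53 kg/s.

624.5 kg/s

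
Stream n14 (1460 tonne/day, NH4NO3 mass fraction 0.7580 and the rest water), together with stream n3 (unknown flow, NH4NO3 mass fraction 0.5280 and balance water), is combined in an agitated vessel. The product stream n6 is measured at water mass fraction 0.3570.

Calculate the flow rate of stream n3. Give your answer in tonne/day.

1460 tonne/day

Let n3 be the unknown flow. Total out = 1460 + n3.
water balance: 353.32 + 0.472·n3 = 0.357·(1460 + n3)
(0.472 − 0.357)·n3 = 0.357×1460 − 353.32 = 167.9
n3 = 167.9 / 0.115 = 1460 tonne/day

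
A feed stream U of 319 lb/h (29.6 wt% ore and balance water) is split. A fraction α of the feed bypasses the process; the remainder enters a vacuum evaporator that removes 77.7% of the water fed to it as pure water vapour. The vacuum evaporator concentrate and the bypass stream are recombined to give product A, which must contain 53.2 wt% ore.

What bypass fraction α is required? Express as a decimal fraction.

0.189

All 319×0.296 = 94.424 lb/h of ore reaches A, so A = 94.424/0.532 = 177.49 lb/h and vapour = 141.51 lb/h.
The evaporator receives (1−α)·319 of feed at 0.704 water and removes 0.777 of that water:
0.777×0.704×(1−α)×319 = 141.51
(1−α) = 141.51/174.5 = 0.8110;  α = 0.1890.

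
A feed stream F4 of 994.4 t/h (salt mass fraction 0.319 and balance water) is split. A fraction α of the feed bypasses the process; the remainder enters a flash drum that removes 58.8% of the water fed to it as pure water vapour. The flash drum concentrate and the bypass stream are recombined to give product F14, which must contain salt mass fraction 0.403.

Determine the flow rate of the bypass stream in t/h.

All 994.4×0.319 = 317.21 t/h of salt reaches F14, so F14 = 317.21/0.403 = 787.13 t/h and vapour = 207.27 t/h.
The evaporator receives (1−α)·994.4 of feed at 0.681 water and removes 0.588 of that water:
0.588×0.681×(1−α)×994.4 = 207.27
(1−α) = 207.27/398.19 = 0.5205;  α = 0.4795.
Bypass flow = 0.4795×994.4 = 476.78 t/h.

476.8 t/h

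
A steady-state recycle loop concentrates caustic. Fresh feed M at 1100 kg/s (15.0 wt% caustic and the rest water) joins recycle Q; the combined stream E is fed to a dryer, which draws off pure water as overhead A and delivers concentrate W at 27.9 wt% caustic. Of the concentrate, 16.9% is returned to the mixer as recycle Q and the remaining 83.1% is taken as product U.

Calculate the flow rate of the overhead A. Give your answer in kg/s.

Overall caustic balance (none leaves overhead): caustic in fresh feed = caustic in product, i.e. 1100×0.150 = (1−0.169)·W·0.279.
W = 165/(0.279×0.831) = 711.67 kg/s.
Recycle Q = 0.169×711.67 = 120.27 kg/s.
Combined feed E = 1100 + 120.27 = 1220.3 kg/s.
Overhead A = E − W = 1220.3 − 711.67 = 508.6 kg/s.

508.6 kg/s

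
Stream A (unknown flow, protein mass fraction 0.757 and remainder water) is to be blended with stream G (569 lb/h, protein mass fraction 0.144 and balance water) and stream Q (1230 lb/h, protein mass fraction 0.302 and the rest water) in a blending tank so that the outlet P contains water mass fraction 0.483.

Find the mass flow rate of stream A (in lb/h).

Let A be the unknown flow. Total out = 1799 + A.
water balance: 1345.6 + 0.243·A = 0.483·(1799 + A)
(0.243 − 0.483)·A = 0.483×1799 − 1345.6 = -476.69
A = -476.69 / -0.240 = 1986.2 lb/h

1986 lb/h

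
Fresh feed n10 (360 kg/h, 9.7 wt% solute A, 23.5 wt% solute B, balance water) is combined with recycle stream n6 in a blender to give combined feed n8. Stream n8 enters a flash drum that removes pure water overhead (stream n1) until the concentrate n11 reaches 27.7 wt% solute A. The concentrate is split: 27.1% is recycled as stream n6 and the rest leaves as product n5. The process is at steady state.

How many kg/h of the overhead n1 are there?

233.9 kg/h

Overall solute A balance (none leaves overhead): solute A in fresh feed = solute A in product, i.e. 360×0.097 = (1−0.271)·n11·0.277.
n11 = 34.92/(0.277×0.729) = 172.93 kg/h.
Recycle n6 = 0.271×172.93 = 46.864 kg/h.
Combined feed n8 = 360 + 46.864 = 406.86 kg/h.
Overhead n1 = n8 − n11 = 406.86 − 172.93 = 233.94 kg/h.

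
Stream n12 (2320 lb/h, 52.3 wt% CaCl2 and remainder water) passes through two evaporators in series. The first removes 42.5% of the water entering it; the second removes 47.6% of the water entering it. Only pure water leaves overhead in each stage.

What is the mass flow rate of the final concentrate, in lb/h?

1547 lb/h

water in feed = 2320×0.477 = 1106.6 lb/h.
After stage 1: water left = (1−0.425)×1106.6 = 636.32; stream total = 1849.7 lb/h.
After stage 2: water left = (1−0.476)×636.32 = 333.43; final concentrate = 1546.8 lb/h.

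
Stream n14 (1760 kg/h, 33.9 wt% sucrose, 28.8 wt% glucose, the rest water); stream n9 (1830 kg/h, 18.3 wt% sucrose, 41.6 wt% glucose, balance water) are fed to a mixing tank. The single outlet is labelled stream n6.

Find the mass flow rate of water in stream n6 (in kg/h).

1390 kg/h

water out = water in = 1760×0.373 + 1830×0.401 = 1390.3 kg/h.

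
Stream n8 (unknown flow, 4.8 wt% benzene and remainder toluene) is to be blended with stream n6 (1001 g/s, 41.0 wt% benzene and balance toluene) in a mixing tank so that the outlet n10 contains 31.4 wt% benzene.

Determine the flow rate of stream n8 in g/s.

361.3 g/s

Let n8 be the unknown flow. Total out = 1001 + n8.
benzene balance: 410.41 + 0.048·n8 = 0.314·(1001 + n8)
(0.048 − 0.314)·n8 = 0.314×1001 − 410.41 = -96.096
n8 = -96.096 / -0.266 = 361.26 g/s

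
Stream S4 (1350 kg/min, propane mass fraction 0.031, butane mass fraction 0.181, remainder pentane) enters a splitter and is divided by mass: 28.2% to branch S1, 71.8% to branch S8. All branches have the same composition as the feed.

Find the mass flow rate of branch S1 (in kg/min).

Branch S1 flow = 0.282×1350 = 380.7 kg/min.

380.7 kg/min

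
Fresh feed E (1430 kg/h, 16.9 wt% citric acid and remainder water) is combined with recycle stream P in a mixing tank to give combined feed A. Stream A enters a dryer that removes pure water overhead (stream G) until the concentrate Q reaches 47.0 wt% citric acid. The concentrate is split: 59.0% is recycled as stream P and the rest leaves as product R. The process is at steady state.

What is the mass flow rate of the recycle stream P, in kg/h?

Overall citric acid balance (none leaves overhead): citric acid in fresh feed = citric acid in product, i.e. 1430×0.169 = (1−0.590)·Q·0.470.
Q = 241.67/(0.470×0.410) = 1254.1 kg/h.
Recycle P = 0.590×1254.1 = 739.93 kg/h.

739.9 kg/h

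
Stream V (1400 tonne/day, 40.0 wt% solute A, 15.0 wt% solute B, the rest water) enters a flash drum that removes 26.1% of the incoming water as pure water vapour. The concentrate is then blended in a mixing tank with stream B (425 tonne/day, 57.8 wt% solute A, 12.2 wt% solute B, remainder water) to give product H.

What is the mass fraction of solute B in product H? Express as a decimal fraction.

0.158

Vapour removed = 0.261×0.450×1400 = 164.43 tonne/day; concentrate = 1235.6 tonne/day.
solute B reaching the mixer = 210 (from concentrate) + 425×0.122 = 261.85 tonne/day.
Product flow = 1235.6 + 425 = 1660.6 tonne/day; solute B fraction = 0.158.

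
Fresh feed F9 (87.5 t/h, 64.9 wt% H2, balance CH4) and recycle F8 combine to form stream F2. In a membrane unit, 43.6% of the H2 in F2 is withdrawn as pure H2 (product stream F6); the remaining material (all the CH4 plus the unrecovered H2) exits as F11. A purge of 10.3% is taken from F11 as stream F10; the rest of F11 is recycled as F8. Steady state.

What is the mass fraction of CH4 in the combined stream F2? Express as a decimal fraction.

0.722

CH4 enters only via F9 and leaves only via the purge: 87.5×0.351 = 0.103×(CH4 in F11), and the membrane unit passes all CH4, so CH4 in F2 = CH4 in F11 = 298.18 t/h.
H2 in F2: m_A = 87.5×0.649 + (1−0.103)·(1−0.436)·m_A, so m_A = 56.788/0.4941 = 114.93 t/h.
F2 = 114.93 + 298.18 = 413.11 t/h.
CH4 fraction in F2 = 298.18/413.11 = 0.722.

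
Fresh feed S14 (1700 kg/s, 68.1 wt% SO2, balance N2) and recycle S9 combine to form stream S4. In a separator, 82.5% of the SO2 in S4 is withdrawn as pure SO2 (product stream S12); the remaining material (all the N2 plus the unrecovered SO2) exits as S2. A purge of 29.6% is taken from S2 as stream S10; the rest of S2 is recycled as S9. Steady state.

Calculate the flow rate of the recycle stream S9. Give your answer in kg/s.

N2 enters only via S14 and leaves only via the purge: 1700×0.319 = 0.296×(N2 in S2), and the separator passes all N2, so N2 in S4 = N2 in S2 = 1832.1 kg/s.
SO2 in S4: m_A = 1700×0.681 + (1−0.296)·(1−0.825)·m_A, so m_A = 1157.7/0.8768 = 1320.4 kg/s.
S2 = (1−0.825)×1320.4 + 1832.1 = 2063.2 kg/s.
Recycle S9 = (1−0.296)×2063.2 = 1452.5 kg/s.

1452 kg/s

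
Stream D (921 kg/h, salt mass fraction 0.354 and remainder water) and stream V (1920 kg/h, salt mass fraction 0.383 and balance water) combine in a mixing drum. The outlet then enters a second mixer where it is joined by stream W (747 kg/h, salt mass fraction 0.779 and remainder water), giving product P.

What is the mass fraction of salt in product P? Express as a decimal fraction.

0.458

Overall, product flow = 3588 kg/h.
salt in = 921×0.354 + 1920×0.383 + 747×0.779 = 1643.3 kg/h.
salt fraction in P = 0.458.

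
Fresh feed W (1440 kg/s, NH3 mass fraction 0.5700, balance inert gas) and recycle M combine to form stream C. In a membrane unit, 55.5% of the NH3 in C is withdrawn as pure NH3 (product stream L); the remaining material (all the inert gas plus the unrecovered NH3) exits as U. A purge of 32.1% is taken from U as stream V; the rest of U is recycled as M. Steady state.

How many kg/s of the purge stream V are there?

787.2 kg/s

inert gas enters only via W and leaves only via the purge: 1440×0.430 = 0.321×(inert gas in U), and the membrane unit passes all inert gas, so inert gas in C = inert gas in U = 1929 kg/s.
NH3 in C: m_A = 1440×0.570 + (1−0.321)·(1−0.555)·m_A, so m_A = 820.8/0.6978 = 1176.2 kg/s.
U = (1−0.555)×1176.2 + 1929 = 2452.4 kg/s.
Purge V = 0.321×2452.4 = 787.21 kg/s.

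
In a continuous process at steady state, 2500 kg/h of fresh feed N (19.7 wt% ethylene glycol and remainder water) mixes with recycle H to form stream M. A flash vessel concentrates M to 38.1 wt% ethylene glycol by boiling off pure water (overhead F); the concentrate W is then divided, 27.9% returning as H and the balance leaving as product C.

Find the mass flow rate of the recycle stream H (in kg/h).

500.2 kg/h

Overall ethylene glycol balance (none leaves overhead): ethylene glycol in fresh feed = ethylene glycol in product, i.e. 2500×0.197 = (1−0.279)·W·0.381.
W = 492.5/(0.381×0.721) = 1792.9 kg/h.
Recycle H = 0.279×1792.9 = 500.21 kg/h.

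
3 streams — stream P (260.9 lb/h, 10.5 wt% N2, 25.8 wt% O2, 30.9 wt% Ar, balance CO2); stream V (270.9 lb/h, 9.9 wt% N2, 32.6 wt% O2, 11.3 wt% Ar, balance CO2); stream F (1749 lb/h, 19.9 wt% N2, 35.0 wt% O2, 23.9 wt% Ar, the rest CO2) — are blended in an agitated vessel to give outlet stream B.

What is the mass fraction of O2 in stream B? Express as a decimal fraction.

0.337

Total flow out = 260.9 + 270.9 + 1749 = 2280.8 lb/h.
O2 in = 260.9×0.258 + 270.9×0.326 + 1749×0.350 = 767.78 lb/h.
O2 mass fraction in B = 767.78/2280.8 = 0.337.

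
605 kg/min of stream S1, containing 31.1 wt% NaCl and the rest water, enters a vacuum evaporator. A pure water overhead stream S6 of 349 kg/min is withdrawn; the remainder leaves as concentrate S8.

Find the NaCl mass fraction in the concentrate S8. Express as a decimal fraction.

NaCl is not removed: 605×0.311 = 188.16 kg/min of NaCl enters S8.
Concentrate = 605 − 349 = 256 kg/min.
Mass fraction = 188.16/256 = 0.7350.

0.7350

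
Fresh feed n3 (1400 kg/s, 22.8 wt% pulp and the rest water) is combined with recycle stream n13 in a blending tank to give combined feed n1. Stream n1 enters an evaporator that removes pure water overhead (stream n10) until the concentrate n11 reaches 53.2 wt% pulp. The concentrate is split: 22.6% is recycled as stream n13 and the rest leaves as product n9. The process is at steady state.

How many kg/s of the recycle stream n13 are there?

175.2 kg/s

Overall pulp balance (none leaves overhead): pulp in fresh feed = pulp in product, i.e. 1400×0.228 = (1−0.226)·n11·0.532.
n11 = 319.2/(0.532×0.774) = 775.19 kg/s.
Recycle n13 = 0.226×775.19 = 175.19 kg/s.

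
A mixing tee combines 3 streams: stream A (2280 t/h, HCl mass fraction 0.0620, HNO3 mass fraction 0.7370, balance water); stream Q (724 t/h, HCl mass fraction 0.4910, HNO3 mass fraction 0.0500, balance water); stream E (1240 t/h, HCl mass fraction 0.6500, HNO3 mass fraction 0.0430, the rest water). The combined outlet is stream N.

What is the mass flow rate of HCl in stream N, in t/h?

1303 t/h

HCl out = HCl in = 2280×0.062 + 724×0.491 + 1240×0.650 = 1302.8 t/h.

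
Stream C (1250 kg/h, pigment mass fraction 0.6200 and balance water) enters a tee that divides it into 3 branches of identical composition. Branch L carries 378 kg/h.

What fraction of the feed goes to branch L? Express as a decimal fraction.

0.302

Fraction to L = 378/1250 = 0.3024.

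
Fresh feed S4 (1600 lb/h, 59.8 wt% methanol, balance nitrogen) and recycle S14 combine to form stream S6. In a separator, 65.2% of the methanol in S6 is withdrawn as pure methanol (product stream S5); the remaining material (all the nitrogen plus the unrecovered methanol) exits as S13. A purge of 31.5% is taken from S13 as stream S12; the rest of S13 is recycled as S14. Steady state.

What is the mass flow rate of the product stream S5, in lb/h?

819.1 lb/h

methanol in S6: m_A = 1600×0.598 + (1−0.315)·(1−0.652)·m_A, so m_A = 956.8/0.7616 = 1256.3 lb/h.
Product S5 = 0.652×1256.3 = 819.09 lb/h.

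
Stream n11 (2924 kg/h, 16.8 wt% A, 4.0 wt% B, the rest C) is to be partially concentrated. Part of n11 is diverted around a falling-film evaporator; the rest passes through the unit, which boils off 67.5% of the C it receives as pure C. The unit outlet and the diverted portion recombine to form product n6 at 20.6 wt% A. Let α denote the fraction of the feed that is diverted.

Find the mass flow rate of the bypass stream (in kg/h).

All 2924×0.168 = 491.23 kg/h of A reaches n6, so n6 = 491.23/0.206 = 2384.6 kg/h and vapour = 539.38 kg/h.
The evaporator receives (1−α)·2924 of feed at 0.792 C and removes 0.675 of that C:
0.675×0.792×(1−α)×2924 = 539.38
(1−α) = 539.38/1563.2 = 0.3451;  α = 0.6549.
Bypass flow = 0.6549×2924 = 1915.1 kg/h.

1915 kg/h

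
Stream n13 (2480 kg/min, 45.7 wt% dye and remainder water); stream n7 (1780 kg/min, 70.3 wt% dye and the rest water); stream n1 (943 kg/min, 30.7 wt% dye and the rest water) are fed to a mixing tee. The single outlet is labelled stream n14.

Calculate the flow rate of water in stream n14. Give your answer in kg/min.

2529 kg/min

water out = water in = 2480×0.543 + 1780×0.297 + 943×0.693 = 2528.8 kg/min.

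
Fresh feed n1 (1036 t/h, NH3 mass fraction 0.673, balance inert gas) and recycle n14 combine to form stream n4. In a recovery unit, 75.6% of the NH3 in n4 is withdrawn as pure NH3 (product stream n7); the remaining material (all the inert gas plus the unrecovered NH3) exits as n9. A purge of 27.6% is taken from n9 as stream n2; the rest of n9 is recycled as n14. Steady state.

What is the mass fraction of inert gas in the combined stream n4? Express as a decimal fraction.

inert gas enters only via n1 and leaves only via the purge: 1036×0.327 = 0.276×(inert gas in n9), and the recovery unit passes all inert gas, so inert gas in n4 = inert gas in n9 = 1227.4 t/h.
NH3 in n4: m_A = 1036×0.673 + (1−0.276)·(1−0.756)·m_A, so m_A = 697.23/0.8233 = 846.82 t/h.
n4 = 846.82 + 1227.4 = 2074.3 t/h.
inert gas fraction in n4 = 1227.4/2074.3 = 0.592.

0.592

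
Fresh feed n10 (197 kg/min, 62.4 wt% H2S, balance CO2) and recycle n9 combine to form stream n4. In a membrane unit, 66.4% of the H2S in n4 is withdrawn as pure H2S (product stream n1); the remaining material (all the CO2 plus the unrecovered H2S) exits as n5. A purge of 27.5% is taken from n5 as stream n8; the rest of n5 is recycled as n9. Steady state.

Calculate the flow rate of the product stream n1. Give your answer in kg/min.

107.9 kg/min

H2S in n4: m_A = 197×0.624 + (1−0.275)·(1−0.664)·m_A, so m_A = 122.93/0.7564 = 162.52 kg/min.
Product n1 = 0.664×162.52 = 107.91 kg/min.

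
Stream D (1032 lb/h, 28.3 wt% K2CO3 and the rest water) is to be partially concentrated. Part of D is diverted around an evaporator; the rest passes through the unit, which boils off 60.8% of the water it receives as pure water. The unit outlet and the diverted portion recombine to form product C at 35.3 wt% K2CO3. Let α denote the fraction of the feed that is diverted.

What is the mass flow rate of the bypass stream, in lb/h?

All 1032×0.283 = 292.06 lb/h of K2CO3 reaches C, so C = 292.06/0.353 = 827.35 lb/h and vapour = 204.65 lb/h.
The evaporator receives (1−α)·1032 of feed at 0.717 water and removes 0.608 of that water:
0.608×0.717×(1−α)×1032 = 204.65
(1−α) = 204.65/449.89 = 0.4549;  α = 0.5451.
Bypass flow = 0.5451×1032 = 562.56 lb/h.

562.6 lb/h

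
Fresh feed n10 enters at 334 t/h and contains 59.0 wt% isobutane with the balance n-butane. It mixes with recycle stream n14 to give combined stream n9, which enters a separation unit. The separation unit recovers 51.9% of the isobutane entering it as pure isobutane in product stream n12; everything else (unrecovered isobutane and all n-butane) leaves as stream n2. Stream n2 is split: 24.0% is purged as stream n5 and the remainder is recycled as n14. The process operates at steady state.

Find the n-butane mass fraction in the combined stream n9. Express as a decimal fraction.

n-butane enters only via n10 and leaves only via the purge: 334×0.410 = 0.240×(n-butane in n2), and the separation unit passes all n-butane, so n-butane in n9 = n-butane in n2 = 570.58 t/h.
isobutane in n9: m_A = 334×0.590 + (1−0.240)·(1−0.519)·m_A, so m_A = 197.06/0.6344 = 310.6 t/h.
n9 = 310.6 + 570.58 = 881.19 t/h.
n-butane fraction in n9 = 570.58/881.19 = 0.648.

0.648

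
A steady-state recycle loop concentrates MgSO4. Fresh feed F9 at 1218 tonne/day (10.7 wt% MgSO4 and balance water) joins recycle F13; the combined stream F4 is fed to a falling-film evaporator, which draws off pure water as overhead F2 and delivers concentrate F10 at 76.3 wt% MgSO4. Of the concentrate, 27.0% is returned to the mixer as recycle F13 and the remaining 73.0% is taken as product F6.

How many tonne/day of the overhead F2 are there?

Overall MgSO4 balance (none leaves overhead): MgSO4 in fresh feed = MgSO4 in product, i.e. 1218×0.107 = (1−0.270)·F10·0.763.
F10 = 130.33/(0.763×0.730) = 233.98 tonne/day.
Recycle F13 = 0.270×233.98 = 63.175 tonne/day.
Combined feed F4 = 1218 + 63.175 = 1281.2 tonne/day.
Overhead F2 = F4 − F10 = 1281.2 − 233.98 = 1047.2 tonne/day.

1047 tonne/day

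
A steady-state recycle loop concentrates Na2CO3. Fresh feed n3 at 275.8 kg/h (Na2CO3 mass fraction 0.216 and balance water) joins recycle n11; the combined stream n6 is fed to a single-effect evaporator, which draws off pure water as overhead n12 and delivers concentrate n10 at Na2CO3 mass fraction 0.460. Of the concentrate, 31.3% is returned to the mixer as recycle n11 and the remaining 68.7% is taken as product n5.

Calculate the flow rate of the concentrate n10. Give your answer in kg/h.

188.5 kg/h

Overall Na2CO3 balance (none leaves overhead): Na2CO3 in fresh feed = Na2CO3 in product, i.e. 275.8×0.216 = (1−0.313)·n10·0.460.
n10 = 59.573/(0.460×0.687) = 188.51 kg/h.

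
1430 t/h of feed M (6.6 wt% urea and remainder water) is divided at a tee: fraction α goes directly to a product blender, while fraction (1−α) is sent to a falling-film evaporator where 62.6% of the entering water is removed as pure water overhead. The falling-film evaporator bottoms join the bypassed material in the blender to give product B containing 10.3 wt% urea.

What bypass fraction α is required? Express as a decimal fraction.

All 1430×0.066 = 94.38 t/h of urea reaches B, so B = 94.38/0.103 = 916.31 t/h and vapour = 513.69 t/h.
The evaporator receives (1−α)·1430 of feed at 0.934 water and removes 0.626 of that water:
0.626×0.934×(1−α)×1430 = 513.69
(1−α) = 513.69/836.1 = 0.6144;  α = 0.3856.

0.386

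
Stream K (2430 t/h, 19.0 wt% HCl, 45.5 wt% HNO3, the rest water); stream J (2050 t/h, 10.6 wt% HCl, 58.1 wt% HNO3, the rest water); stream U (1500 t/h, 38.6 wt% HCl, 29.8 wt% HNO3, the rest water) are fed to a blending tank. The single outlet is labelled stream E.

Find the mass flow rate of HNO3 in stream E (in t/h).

HNO3 out = HNO3 in = 2430×0.455 + 2050×0.581 + 1500×0.298 = 2743.7 t/h.

2744 t/h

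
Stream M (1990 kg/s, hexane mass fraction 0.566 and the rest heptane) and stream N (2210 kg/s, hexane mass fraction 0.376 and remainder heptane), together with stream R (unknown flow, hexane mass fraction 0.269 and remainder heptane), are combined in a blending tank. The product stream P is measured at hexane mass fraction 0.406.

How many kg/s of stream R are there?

1840 kg/s

Let R be the unknown flow. Total out = 4200 + R.
hexane balance: 1957.3 + 0.269·R = 0.406·(4200 + R)
(0.269 − 0.406)·R = 0.406×4200 − 1957.3 = -252.1
R = -252.1 / -0.137 = 1840.1 kg/s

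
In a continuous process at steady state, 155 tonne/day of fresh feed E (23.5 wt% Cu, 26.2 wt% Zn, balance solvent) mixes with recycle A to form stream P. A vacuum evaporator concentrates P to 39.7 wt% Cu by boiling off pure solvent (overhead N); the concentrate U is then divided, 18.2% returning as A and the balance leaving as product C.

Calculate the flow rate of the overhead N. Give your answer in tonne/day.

Overall Cu balance (none leaves overhead): Cu in fresh feed = Cu in product, i.e. 155×0.235 = (1−0.182)·U·0.397.
U = 36.425/(0.397×0.818) = 112.16 tonne/day.
Recycle A = 0.182×112.16 = 20.414 tonne/day.
Combined feed P = 155 + 20.414 = 175.41 tonne/day.
Overhead N = P − U = 175.41 − 112.16 = 63.249 tonne/day.

63.25 tonne/day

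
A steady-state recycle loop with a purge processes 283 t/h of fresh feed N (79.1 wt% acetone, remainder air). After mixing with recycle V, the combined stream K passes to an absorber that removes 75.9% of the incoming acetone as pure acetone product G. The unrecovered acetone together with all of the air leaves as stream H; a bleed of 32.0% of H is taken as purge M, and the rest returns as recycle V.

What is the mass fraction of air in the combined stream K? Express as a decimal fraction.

air enters only via N and leaves only via the purge: 283×0.209 = 0.320×(air in H), and the absorber passes all air, so air in K = air in H = 184.83 t/h.
acetone in K: m_A = 283×0.791 + (1−0.320)·(1−0.759)·m_A, so m_A = 223.85/0.8361 = 267.73 t/h.
K = 267.73 + 184.83 = 452.56 t/h.
air fraction in K = 184.83/452.56 = 0.408.

0.408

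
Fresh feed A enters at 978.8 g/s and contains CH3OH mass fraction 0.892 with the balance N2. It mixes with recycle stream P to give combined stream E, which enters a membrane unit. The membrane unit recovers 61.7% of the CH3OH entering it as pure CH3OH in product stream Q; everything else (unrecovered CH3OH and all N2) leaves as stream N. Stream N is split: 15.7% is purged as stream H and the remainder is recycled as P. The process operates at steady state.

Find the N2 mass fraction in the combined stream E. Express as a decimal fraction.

0.343

N2 enters only via A and leaves only via the purge: 978.8×0.108 = 0.157×(N2 in N), and the membrane unit passes all N2, so N2 in E = N2 in N = 673.31 g/s.
CH3OH in E: m_A = 978.8×0.892 + (1−0.157)·(1−0.617)·m_A, so m_A = 873.09/0.6771 = 1289.4 g/s.
E = 1289.4 + 673.31 = 1962.7 g/s.
N2 fraction in E = 673.31/1962.7 = 0.343.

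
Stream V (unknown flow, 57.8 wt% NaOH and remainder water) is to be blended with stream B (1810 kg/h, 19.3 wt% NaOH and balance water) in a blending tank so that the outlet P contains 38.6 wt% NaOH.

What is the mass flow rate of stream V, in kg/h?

Let V be the unknown flow. Total out = 1810 + V.
NaOH balance: 349.33 + 0.578·V = 0.386·(1810 + V)
(0.578 − 0.386)·V = 0.386×1810 − 349.33 = 349.33
V = 349.33 / 0.192 = 1819.4 kg/h

1819 kg/h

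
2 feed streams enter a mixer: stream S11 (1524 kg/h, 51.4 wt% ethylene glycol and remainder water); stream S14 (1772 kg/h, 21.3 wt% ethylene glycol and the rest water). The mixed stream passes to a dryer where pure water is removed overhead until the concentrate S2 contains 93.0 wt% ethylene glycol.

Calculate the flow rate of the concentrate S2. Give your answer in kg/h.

1248 kg/h

ethylene glycol entering = 1524×0.514 + 1772×0.213 = 1160.8 kg/h.
All ethylene glycol reports to S2, so S2 = 1160.8/0.930 = 1248.1 kg/h.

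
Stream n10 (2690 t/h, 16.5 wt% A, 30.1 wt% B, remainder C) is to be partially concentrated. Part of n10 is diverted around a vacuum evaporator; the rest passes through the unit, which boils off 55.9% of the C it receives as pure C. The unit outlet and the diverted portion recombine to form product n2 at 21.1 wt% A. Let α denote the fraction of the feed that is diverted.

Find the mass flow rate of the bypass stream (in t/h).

725.4 t/h

All 2690×0.165 = 443.85 t/h of A reaches n2, so n2 = 443.85/0.211 = 2103.6 t/h and vapour = 586.45 t/h.
The evaporator receives (1−α)·2690 of feed at 0.534 C and removes 0.559 of that C:
0.559×0.534×(1−α)×2690 = 586.45
(1−α) = 586.45/802.98 = 0.7303;  α = 0.2697.
Bypass flow = 0.2697×2690 = 725.4 t/h.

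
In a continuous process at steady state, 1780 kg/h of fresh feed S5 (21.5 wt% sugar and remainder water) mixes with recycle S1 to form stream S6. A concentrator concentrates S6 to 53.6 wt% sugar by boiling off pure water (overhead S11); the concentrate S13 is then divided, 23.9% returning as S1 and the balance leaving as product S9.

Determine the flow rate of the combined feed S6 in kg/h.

Overall sugar balance (none leaves overhead): sugar in fresh feed = sugar in product, i.e. 1780×0.215 = (1−0.239)·S13·0.536.
S13 = 382.7/(0.536×0.761) = 938.23 kg/h.
Recycle S1 = 0.239×938.23 = 224.24 kg/h.
Combined feed S6 = 1780 + 224.24 = 2004.2 kg/h.

2004 kg/h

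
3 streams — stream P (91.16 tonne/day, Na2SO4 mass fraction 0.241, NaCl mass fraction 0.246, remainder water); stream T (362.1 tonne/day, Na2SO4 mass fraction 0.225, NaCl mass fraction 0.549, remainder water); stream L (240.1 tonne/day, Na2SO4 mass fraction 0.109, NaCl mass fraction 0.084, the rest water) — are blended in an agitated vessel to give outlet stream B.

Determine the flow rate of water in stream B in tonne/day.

water out = water in = 91.16×0.513 + 362.1×0.226 + 240.1×0.807 = 322.36 tonne/day.

322.4 tonne/day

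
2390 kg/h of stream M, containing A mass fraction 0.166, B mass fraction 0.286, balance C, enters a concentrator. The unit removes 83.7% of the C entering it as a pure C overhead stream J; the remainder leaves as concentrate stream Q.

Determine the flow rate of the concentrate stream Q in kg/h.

C entering = 2390×0.548 = 1309.7 kg/h; overhead removed = 0.837×1309.7 = 1096.2 kg/h.
Concentrate = 2390 − 1096.2 = 1293.8 kg/h.

1294 kg/h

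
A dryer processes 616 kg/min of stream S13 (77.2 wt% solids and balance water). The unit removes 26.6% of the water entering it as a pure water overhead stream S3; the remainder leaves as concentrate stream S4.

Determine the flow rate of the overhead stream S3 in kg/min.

water entering = 616×0.228 = 140.45 kg/min; overhead removed = 0.266×140.45 = 37.359 kg/min.

37.36 kg/min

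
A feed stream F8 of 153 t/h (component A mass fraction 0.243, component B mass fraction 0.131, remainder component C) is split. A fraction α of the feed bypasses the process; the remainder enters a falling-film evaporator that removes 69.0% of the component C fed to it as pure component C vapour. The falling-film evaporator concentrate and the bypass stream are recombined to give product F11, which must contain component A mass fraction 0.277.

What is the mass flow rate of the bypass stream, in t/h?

All 153×0.243 = 37.179 t/h of component A reaches F11, so F11 = 37.179/0.277 = 134.22 t/h and vapour = 18.78 t/h.
The evaporator receives (1−α)·153 of feed at 0.626 component C and removes 0.690 of that component C:
0.690×0.626×(1−α)×153 = 18.78
(1−α) = 18.78/66.087 = 0.2842;  α = 0.7158.
Bypass flow = 0.7158×153 = 109.52 t/h.

109.5 t/h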